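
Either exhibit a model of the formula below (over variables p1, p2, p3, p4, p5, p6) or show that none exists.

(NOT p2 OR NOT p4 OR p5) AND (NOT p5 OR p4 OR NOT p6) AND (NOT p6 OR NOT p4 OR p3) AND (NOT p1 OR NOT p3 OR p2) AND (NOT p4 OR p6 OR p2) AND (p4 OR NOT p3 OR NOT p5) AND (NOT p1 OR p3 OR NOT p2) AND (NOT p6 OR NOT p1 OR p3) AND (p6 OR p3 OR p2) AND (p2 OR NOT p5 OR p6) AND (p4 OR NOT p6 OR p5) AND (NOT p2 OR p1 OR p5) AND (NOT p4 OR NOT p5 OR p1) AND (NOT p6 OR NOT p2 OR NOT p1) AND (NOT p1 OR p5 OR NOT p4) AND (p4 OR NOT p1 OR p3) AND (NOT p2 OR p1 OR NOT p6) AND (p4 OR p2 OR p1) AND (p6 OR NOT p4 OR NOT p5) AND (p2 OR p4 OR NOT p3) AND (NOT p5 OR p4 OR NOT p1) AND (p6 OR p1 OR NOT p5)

p1=false; p2=false; p3=true; p4=true; p5=false; p6=true

Case p2 = false:
Case p1 = false:
From the singleton clause (p4), p4 = true.
From the singleton clause (p6), p6 = true.
From the singleton clause (p3), p3 = true.
From the singleton clause (NOT p5), p5 = false.
This assignment satisfies each clause.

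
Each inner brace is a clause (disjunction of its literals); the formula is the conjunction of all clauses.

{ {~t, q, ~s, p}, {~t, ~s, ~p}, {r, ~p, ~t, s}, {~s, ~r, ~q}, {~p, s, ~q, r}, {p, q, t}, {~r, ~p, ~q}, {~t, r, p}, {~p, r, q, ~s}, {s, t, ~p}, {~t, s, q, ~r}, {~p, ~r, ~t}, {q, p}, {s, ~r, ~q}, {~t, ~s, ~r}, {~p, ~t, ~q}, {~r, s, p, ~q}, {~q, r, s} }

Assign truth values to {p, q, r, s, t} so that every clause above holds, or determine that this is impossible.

p=1, q=0, r=1, s=1, t=0

Suppose q = 0.
(p) alone gives p = 1.
Suppose t = 0.
(s) alone gives s = 1.
(r) alone gives r = 1.
This assignment satisfies each clause.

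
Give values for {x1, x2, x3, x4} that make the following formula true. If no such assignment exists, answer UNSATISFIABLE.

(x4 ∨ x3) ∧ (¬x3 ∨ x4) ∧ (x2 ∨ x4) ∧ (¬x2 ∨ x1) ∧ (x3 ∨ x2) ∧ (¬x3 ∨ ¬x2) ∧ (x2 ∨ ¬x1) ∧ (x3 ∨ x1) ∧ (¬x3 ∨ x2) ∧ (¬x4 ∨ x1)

Case x4 = True:
From the singleton clause (x1), x1 = True.
From the singleton clause (x2), x2 = True.
From the singleton clause (¬x3), x3 = False.
This assignment satisfies each clause.

x1: True; x2: True; x3: False; x4: True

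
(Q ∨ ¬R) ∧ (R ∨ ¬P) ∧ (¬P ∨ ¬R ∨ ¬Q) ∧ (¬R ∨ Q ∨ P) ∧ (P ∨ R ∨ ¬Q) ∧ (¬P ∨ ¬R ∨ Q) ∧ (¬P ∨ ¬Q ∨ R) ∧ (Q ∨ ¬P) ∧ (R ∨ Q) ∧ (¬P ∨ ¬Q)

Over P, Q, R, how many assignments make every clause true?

There are 2^3 = 8 truth assignments over (P, Q, R).
Check each against the 10 clauses (columns in the order P, Q, R):
  F F F  ✗ fails (R ∨ Q)
  F F T  ✗ fails (Q ∨ ¬R)
  F T F  ✗ fails (P ∨ R ∨ ¬Q)
  F T T  ✓ satisfies all
  T F F  ✗ fails (R ∨ ¬P)
  T F T  ✗ fails (Q ∨ ¬R)
  T T F  ✗ fails (R ∨ ¬P)
  T T T  ✗ fails (¬P ∨ ¬R ∨ ¬Q)
1 of the 8 rows is a model.

1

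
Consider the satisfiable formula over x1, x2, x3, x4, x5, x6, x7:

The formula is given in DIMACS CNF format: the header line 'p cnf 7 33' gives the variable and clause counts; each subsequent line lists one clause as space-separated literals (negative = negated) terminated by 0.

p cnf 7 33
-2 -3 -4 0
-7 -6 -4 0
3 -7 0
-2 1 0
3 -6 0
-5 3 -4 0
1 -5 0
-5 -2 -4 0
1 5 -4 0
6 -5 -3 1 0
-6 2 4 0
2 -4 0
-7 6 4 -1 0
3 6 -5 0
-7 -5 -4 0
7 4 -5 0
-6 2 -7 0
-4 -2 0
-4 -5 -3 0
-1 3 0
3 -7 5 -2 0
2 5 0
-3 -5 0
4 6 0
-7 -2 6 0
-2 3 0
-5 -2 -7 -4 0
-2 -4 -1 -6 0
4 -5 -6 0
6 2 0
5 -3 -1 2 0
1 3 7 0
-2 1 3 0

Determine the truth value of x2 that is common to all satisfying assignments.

True

Suppose x2 = False.
The clause (¬x4) is unit, so x4 = False.
The clause (¬x6) is unit, so x6 = False.
That conflicts with the unit clause (x6).
So every satisfying assignment has x2 = True.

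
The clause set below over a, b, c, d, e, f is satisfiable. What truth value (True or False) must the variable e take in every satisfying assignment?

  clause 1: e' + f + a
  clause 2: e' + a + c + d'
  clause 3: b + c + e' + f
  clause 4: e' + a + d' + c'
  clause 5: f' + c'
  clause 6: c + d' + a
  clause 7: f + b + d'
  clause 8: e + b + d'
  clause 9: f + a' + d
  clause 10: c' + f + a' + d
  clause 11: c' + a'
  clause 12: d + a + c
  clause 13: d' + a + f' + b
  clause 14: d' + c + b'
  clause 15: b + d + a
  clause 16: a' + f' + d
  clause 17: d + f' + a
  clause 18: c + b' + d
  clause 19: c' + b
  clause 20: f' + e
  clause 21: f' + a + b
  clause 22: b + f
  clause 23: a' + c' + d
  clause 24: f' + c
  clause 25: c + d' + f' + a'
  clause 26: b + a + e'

Suppose e = 1.
Suppose f = 1.
The clause (c') is unit, so c = 0.
But (c) is also a unit clause — contradiction.
So f must be the other value — set f = 0.
The clause (a) is unit, so a = 1.
The clause (d) is unit, so d = 1.
The clause (b) is unit, so b = 1.
The clause (c') is unit, so c = 0.
But (c) is also a unit clause — contradiction.
Either choice for f ends in contradiction.
So every satisfying assignment has e = False.

False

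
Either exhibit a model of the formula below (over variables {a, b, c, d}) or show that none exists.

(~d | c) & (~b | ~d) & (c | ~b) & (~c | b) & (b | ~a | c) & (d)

UNSATISFIABLE

(d) alone gives d = 1.
(c) alone gives c = 1.
(~b) alone gives b = 0.
Now (b) is unsatisfied and unit — conflict.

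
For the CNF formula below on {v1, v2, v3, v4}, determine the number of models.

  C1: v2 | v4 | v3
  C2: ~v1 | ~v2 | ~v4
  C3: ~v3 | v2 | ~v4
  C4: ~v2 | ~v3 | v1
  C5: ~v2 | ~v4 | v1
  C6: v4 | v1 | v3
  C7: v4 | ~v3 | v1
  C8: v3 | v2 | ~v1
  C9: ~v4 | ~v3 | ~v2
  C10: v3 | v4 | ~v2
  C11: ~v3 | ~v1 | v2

2

There are 2^4 = 16 truth assignments over (v1, v2, v3, v4).
Check each against the 11 clauses (columns in the order v1, v2, v3, v4):
  F F F F  ✗ fails (v2 | v4 | v3)
  F F F T  ✓ satisfies all
  F F T F  ✗ fails (v4 | ~v3 | v1)
  F F T T  ✗ fails (~v3 | v2 | ~v4)
  F T F F  ✗ fails (v4 | v1 | v3)
  F T F T  ✗ fails (~v2 | ~v4 | v1)
  F T T F  ✗ fails (~v2 | ~v3 | v1)
  F T T T  ✗ fails (~v2 | ~v3 | v1)
  T F F F  ✗ fails (v2 | v4 | v3)
  T F F T  ✗ fails (v3 | v2 | ~v1)
  T F T F  ✗ fails (~v3 | ~v1 | v2)
  T F T T  ✗ fails (~v3 | v2 | ~v4)
  T T F F  ✗ fails (v3 | v4 | ~v2)
  T T F T  ✗ fails (~v1 | ~v2 | ~v4)
  T T T F  ✓ satisfies all
  T T T T  ✗ fails (~v1 | ~v2 | ~v4)
2 of the 16 rows are models.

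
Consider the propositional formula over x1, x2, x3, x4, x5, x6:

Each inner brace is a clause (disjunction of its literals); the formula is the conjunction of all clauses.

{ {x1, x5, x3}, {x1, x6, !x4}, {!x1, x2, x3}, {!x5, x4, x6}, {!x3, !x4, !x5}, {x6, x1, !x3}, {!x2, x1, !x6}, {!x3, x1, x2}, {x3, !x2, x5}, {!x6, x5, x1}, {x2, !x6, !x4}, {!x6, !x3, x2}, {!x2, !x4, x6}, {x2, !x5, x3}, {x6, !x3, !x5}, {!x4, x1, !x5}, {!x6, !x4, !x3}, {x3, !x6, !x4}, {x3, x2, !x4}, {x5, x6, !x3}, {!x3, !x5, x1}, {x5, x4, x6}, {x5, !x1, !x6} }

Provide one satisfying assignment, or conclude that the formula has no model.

x1 ↦ true; x2 ↦ true; x3 ↦ true; x4 ↦ false; x5 ↦ true; x6 ↦ true

Branch on x1: set x1 = true.
Branch on x2: set x2 = true.
Branch on x3: set x3 = true.
Branch on x4: set x4 = false.
Branch on x5: set x5 = true.
The clause (x6) is unit, so x6 = true.
All clauses are satisfied.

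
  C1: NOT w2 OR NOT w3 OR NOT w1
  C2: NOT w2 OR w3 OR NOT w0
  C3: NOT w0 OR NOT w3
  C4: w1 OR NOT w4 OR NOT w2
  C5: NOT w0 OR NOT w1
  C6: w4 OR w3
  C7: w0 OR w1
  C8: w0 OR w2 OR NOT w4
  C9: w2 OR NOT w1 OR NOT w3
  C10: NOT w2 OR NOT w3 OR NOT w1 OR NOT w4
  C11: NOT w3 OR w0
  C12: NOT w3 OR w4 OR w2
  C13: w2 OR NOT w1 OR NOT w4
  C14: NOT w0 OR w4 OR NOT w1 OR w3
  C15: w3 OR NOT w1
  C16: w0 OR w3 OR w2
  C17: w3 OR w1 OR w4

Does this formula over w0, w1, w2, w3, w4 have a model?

Yes

Branch on w0: set w0 = true.
(NOT w3) alone gives w3 = false.
(NOT w2) alone gives w2 = false.
(NOT w1) alone gives w1 = false.
(w4) alone gives w4 = true.
Every clause now holds.
A satisfying assignment: w0=true, w1=false, w2=false, w3=false, w4=true.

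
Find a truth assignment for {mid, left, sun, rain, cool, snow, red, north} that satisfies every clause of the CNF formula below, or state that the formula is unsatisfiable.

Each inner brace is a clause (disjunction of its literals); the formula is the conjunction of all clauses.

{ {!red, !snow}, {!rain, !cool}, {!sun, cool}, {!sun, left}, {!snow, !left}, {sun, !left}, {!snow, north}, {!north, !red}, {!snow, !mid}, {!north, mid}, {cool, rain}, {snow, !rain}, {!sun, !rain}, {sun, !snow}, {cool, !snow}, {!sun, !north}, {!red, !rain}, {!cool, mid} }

Case red = true:
From the singleton clause (!snow), snow = false.
From the singleton clause (!north), north = false.
From the singleton clause (!rain), rain = false.
From the singleton clause (cool), cool = true.
From the singleton clause (mid), mid = true.
Case sun = true:
From the singleton clause (left), left = true.
All clauses are satisfied.

mid ↦ true,  left ↦ true,  sun ↦ true,  rain ↦ false,  cool ↦ true,  snow ↦ false,  red ↦ true,  north ↦ false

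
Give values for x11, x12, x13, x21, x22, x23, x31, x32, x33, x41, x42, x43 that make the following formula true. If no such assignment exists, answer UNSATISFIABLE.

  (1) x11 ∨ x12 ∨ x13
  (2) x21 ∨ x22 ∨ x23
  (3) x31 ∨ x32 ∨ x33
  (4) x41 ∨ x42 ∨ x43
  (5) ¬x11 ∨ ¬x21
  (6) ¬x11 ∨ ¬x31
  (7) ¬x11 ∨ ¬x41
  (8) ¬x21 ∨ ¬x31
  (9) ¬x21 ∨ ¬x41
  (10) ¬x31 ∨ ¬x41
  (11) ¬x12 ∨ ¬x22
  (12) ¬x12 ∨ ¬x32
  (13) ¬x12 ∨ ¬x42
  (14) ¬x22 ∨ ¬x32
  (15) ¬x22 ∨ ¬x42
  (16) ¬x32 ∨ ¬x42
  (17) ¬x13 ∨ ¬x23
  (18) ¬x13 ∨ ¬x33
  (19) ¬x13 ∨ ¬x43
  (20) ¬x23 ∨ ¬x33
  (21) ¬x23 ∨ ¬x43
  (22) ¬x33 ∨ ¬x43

Try x11 = False.
Try x12 = True.
The clause (¬x22) is unit, so x22 = False.
The clause (¬x32) is unit, so x32 = False.
The clause (¬x42) is unit, so x42 = False.
Try x21 = True.
The clause (¬x31) is unit, so x31 = False.
The clause (x33) is unit, so x33 = True.
The clause (¬x41) is unit, so x41 = False.
The clause (x43) is unit, so x43 = True.
That conflicts with the unit clause (¬x43).
Backtrack on x21: now try x21 = False.
The clause (x23) is unit, so x23 = True.
The clause (¬x13) is unit, so x13 = False.
The clause (¬x33) is unit, so x33 = False.
The clause (x31) is unit, so x31 = True.
The clause (¬x41) is unit, so x41 = False.
The clause (x43) is unit, so x43 = True.
That conflicts with the unit clause (¬x43).
Both values of x21 lead to a conflict.
Backtrack on x12: now try x12 = False.
The clause (x13) is unit, so x13 = True.
The clause (¬x23) is unit, so x23 = False.
The clause (¬x33) is unit, so x33 = False.
The clause (¬x43) is unit, so x43 = False.
Try x21 = True.
The clause (¬x31) is unit, so x31 = False.
The clause (x32) is unit, so x32 = True.
The clause (¬x41) is unit, so x41 = False.
The clause (x42) is unit, so x42 = True.
That conflicts with the unit clause (¬x42).
Backtrack on x21: now try x21 = False.
The clause (x22) is unit, so x22 = True.
The clause (¬x32) is unit, so x32 = False.
The clause (x31) is unit, so x31 = True.
The clause (¬x41) is unit, so x41 = False.
The clause (x42) is unit, so x42 = True.
That conflicts with the unit clause (¬x42).
Both values of x21 lead to a conflict.
Both values of x12 lead to a conflict.
Backtrack on x11: now try x11 = True.
The clause (¬x21) is unit, so x21 = False.
The clause (¬x31) is unit, so x31 = False.
The clause (¬x41) is unit, so x41 = False.
Try x22 = True.
The clause (¬x12) is unit, so x12 = False.
The clause (¬x32) is unit, so x32 = False.
The clause (x33) is unit, so x33 = True.
The clause (¬x42) is unit, so x42 = False.
The clause (x43) is unit, so x43 = True.
That conflicts with the unit clause (¬x43).
Backtrack on x22: now try x22 = False.
The clause (x23) is unit, so x23 = True.
The clause (¬x13) is unit, so x13 = False.
The clause (¬x33) is unit, so x33 = False.
The clause (x32) is unit, so x32 = True.
The clause (¬x12) is unit, so x12 = False.
The clause (¬x42) is unit, so x42 = False.
The clause (x43) is unit, so x43 = True.
That conflicts with the unit clause (¬x43).
Both values of x22 lead to a conflict.
Both values of x11 lead to a conflict.

UNSATISFIABLE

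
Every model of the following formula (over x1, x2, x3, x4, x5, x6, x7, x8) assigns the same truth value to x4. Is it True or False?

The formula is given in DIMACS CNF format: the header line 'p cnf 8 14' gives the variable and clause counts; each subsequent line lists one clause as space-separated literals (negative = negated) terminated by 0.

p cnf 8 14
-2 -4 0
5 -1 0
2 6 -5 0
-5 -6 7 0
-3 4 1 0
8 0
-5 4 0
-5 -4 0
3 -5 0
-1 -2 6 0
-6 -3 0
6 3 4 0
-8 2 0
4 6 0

Suppose x4 = True.
(¬x2) alone gives x2 = False.
(x8) alone gives x8 = True.
That conflicts with the unit clause (¬x8).
So every satisfying assignment has x4 = False.

False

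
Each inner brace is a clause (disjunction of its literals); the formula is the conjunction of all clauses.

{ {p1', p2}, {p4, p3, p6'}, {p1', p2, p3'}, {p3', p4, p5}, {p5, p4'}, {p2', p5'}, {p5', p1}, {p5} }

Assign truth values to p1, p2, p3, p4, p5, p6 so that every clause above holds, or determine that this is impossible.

Unit clause (p5) forces p5 = 1.
Unit clause (p2') forces p2 = 0.
Unit clause (p1') forces p1 = 0.
That conflicts with the unit clause (p1).

UNSATISFIABLE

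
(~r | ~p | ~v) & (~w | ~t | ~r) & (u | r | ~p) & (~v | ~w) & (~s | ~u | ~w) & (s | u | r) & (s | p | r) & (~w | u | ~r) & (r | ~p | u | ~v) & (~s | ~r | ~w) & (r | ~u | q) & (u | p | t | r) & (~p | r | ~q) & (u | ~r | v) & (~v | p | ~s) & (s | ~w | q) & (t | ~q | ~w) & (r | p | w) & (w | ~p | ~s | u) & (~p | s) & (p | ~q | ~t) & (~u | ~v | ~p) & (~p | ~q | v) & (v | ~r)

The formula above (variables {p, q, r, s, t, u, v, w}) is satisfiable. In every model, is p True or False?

Suppose p = 1.
Unit clause (s) forces s = 1.
Case r = 0:
Unit clause (u) forces u = 1.
Unit clause (~w) forces w = 0.
Unit clause (q) forces q = 1.
That conflicts with the unit clause (~q).
Undo r and try r = 1.
Unit clause (~v) forces v = 0.
That conflicts with the unit clause (v).
Both values of r lead to a conflict.
So every satisfying assignment has p = False.

False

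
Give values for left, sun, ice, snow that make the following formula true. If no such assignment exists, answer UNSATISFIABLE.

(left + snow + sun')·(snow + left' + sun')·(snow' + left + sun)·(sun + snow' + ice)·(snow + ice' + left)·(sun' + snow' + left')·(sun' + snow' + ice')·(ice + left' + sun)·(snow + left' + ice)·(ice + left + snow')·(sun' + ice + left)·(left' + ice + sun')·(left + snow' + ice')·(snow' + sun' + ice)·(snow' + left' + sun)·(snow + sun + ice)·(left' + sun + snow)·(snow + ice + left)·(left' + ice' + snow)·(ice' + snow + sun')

UNSATISFIABLE

Case left = 1:
Case snow = 1:
(sun') alone gives sun = 0.
But (sun) is also a unit clause — contradiction.
Backtrack on snow: now try snow = 0.
(sun') alone gives sun = 0.
But (sun) is also a unit clause — contradiction.
Either choice for snow ends in contradiction.
Backtrack on left: now try left = 0.
Case snow = 1:
(sun) alone gives sun = 1.
(ice') alone gives ice = 0.
But (ice) is also a unit clause — contradiction.
Backtrack on snow: now try snow = 0.
(sun') alone gives sun = 0.
(ice') alone gives ice = 0.
But (ice) is also a unit clause — contradiction.
Either choice for snow ends in contradiction.
Either choice for left ends in contradiction.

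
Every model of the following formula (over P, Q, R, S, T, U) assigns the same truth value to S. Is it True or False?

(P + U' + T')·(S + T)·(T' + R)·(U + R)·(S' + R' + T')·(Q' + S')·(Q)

False

Suppose S = 1.
Unit clause (Q') forces Q = 0.
Now (Q) is unsatisfied and unit — conflict.
So every satisfying assignment has S = False.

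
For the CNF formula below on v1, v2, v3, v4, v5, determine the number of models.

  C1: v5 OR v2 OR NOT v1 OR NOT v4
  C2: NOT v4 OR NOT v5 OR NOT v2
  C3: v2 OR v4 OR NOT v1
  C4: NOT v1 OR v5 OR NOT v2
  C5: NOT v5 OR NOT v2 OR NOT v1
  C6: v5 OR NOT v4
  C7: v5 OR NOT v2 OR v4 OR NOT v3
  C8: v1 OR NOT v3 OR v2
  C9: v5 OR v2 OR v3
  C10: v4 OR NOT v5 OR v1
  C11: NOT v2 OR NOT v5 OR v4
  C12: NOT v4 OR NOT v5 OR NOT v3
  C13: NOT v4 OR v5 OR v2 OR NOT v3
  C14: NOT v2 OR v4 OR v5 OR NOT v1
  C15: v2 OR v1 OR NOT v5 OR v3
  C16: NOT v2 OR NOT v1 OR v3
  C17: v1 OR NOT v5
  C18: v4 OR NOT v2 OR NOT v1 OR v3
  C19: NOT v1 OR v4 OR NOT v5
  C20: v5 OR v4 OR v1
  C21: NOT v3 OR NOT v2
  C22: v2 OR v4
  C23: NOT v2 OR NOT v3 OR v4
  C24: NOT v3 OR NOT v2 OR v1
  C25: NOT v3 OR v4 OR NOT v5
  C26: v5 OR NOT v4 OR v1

1

There are 2^5 = 32 truth assignments over (v1, v2, v3, v4, v5).
Split on v4. With v4 = true, the clauses containing v4 are satisfied and NOT v4 drops from the rest; 1 of the 2^4 = 16 assignments to the other variables satisfy what remains.
With v4 = false, by the same count on the reduced clause set, 0 assignments work.
Total: 1 + 0 = 1.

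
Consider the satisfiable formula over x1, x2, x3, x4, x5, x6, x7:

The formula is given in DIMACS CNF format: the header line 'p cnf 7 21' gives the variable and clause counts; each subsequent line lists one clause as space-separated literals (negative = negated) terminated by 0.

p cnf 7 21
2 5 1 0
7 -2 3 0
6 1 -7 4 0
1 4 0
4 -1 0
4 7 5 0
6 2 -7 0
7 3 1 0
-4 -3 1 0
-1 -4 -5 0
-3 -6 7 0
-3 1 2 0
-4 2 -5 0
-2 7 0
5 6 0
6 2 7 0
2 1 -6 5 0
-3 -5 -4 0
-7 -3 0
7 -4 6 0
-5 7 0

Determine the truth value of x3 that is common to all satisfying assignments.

Suppose x3 = True.
Unit clause (¬x7) forces x7 = False.
Unit clause (¬x6) forces x6 = False.
Unit clause (¬x2) forces x2 = False.
That conflicts with the unit clause (x2).
So every satisfying assignment has x3 = False.

False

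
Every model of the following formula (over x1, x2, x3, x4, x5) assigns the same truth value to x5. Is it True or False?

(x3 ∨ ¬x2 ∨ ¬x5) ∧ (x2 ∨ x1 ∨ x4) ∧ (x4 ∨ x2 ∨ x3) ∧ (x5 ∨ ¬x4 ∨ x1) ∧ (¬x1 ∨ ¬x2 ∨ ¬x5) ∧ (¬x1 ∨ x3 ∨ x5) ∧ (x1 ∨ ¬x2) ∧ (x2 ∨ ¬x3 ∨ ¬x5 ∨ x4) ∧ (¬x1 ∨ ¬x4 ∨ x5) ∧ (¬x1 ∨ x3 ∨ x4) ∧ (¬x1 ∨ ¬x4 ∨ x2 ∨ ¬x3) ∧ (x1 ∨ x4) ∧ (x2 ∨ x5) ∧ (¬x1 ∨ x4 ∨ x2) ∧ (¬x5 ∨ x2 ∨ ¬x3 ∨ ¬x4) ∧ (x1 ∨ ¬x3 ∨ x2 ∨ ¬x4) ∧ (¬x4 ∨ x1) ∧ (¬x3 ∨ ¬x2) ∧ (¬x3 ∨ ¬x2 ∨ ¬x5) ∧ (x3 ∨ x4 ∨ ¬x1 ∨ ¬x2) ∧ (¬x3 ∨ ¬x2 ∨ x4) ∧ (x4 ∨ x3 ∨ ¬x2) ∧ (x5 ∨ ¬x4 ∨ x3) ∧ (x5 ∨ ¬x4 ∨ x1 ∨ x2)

True

Suppose x5 = False.
The clause (x2) is unit, so x2 = True.
The clause (x1) is unit, so x1 = True.
The clause (x3) is unit, so x3 = True.
Now (¬x3) is unsatisfied and unit — conflict.
So every satisfying assignment has x5 = True.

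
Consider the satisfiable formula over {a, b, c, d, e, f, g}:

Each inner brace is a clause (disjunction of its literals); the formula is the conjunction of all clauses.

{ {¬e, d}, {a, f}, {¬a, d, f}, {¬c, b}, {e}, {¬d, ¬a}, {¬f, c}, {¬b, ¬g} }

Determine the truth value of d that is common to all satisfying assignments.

Suppose d = False.
(¬e) alone gives e = False.
That conflicts with the unit clause (e).
So every satisfying assignment has d = True.

True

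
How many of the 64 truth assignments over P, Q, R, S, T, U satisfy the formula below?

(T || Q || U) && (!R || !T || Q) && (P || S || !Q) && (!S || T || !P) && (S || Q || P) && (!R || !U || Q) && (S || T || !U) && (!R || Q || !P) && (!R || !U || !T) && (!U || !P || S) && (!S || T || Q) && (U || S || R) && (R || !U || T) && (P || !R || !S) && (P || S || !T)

12

There are 2^6 = 64 truth assignments over (P, Q, R, S, T, U).
Split on S. With S = true, the clauses containing S are satisfied and !S drops from the rest; 10 of the 2^5 = 32 assignments to the other variables satisfy what remains.
With S = false, by the same count on the reduced clause set, 2 assignments work.
Total: 10 + 2 = 12.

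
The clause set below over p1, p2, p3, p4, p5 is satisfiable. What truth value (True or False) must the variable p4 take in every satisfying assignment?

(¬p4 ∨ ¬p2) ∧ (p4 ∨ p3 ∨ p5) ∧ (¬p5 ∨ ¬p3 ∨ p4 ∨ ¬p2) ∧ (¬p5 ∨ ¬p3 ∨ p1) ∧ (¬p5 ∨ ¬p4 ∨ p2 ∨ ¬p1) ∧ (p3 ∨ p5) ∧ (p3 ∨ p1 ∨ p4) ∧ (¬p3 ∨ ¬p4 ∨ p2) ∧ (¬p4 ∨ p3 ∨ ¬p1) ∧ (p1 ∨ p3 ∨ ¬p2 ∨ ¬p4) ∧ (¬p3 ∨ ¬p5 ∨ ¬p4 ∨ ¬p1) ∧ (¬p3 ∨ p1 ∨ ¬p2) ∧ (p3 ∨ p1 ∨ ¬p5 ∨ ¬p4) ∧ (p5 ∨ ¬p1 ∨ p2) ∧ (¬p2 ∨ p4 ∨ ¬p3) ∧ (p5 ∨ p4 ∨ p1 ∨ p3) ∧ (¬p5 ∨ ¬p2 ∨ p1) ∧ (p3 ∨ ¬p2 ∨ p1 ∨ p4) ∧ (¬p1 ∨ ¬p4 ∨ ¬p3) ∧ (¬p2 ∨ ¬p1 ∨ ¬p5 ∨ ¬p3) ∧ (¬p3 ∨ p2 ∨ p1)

False

Suppose p4 = True.
Unit clause (¬p2) forces p2 = False.
Unit clause (¬p3) forces p3 = False.
Unit clause (p5) forces p5 = True.
Unit clause (¬p1) forces p1 = False.
But (p1) is also a unit clause — contradiction.
So every satisfying assignment has p4 = False.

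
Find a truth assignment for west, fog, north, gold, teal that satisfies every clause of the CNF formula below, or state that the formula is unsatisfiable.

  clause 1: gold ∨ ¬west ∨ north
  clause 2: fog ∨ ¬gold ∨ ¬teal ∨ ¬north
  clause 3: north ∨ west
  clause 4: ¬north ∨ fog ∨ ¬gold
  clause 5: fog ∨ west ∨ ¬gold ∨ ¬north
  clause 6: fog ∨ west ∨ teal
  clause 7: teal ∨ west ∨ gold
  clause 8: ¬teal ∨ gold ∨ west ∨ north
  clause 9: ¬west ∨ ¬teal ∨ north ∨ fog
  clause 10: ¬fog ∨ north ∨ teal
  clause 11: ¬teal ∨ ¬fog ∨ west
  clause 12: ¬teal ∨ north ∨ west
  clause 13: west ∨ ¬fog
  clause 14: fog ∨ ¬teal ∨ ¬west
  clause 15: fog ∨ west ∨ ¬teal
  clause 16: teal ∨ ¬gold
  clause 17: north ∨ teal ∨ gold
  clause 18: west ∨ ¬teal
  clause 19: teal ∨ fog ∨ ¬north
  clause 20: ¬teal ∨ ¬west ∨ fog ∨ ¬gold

west ↦ True,  fog ↦ True,  north ↦ True,  gold ↦ False,  teal ↦ False

Case north = True:
Case fog = True:
(west) alone gives west = True.
Case teal = False:
(¬gold) alone gives gold = False.
All clauses are satisfied.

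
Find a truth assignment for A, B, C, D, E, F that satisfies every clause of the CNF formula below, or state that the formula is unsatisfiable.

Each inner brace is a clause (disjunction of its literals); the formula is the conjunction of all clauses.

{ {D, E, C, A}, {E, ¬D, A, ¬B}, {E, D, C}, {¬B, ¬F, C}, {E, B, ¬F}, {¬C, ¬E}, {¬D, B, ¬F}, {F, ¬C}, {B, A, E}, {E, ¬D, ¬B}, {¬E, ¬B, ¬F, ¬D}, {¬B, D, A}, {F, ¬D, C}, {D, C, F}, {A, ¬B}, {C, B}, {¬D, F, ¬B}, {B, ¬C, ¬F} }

Branch on C: set C = True.
The clause (¬E) is unit, so E = False.
The clause (F) is unit, so F = True.
The clause (B) is unit, so B = True.
The clause (¬D) is unit, so D = False.
The clause (A) is unit, so A = True.
Every clause now holds.

A: True; B: True; C: True; D: False; E: False; F: True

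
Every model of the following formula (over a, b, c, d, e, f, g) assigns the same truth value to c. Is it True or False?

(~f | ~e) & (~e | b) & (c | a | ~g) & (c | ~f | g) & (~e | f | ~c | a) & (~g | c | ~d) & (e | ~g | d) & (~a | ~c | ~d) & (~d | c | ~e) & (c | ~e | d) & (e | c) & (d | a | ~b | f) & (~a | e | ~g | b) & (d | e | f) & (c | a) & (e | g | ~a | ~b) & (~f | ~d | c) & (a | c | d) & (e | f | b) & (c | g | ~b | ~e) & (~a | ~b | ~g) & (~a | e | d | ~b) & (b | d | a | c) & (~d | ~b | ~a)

True

Suppose c = 0.
(e) alone gives e = 1.
(~f) alone gives f = 0.
(b) alone gives b = 1.
(~d) alone gives d = 0.
That conflicts with the unit clause (d).
So every satisfying assignment has c = True.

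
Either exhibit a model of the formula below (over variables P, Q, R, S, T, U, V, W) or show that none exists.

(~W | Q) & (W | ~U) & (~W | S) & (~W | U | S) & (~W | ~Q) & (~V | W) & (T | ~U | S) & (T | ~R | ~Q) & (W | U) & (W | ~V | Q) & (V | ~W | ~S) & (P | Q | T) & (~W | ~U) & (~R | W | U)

UNSATISFIABLE

Try W = 0.
From the singleton clause (~U), U = 0.
That conflicts with the unit clause (U).
So W must be the other value — set W = 1.
From the singleton clause (Q), Q = 1.
That conflicts with the unit clause (~Q).
Either choice for W ends in contradiction.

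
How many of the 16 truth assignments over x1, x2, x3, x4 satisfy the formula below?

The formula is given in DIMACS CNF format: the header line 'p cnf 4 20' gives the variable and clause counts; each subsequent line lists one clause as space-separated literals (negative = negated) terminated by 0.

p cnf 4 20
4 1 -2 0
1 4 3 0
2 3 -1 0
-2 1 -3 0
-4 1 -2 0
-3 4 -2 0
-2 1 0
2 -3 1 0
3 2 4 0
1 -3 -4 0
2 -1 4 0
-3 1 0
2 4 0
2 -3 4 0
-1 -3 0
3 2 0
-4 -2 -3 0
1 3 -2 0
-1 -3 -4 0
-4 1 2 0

There are 2^4 = 16 truth assignments over (x1, x2, x3, x4).
Check each against the 20 clauses (columns in the order x1, x2, x3, x4):
  F F F F  ✗ fails (x1 ∨ x4 ∨ x3)
  F F F T  ✗ fails (x3 ∨ x2)
  F F T F  ✗ fails (x2 ∨ ¬x3 ∨ x1)
  F F T T  ✗ fails (x2 ∨ ¬x3 ∨ x1)
  F T F F  ✗ fails (x4 ∨ x1 ∨ ¬x2)
  F T F T  ✗ fails (¬x4 ∨ x1 ∨ ¬x2)
  F T T F  ✗ fails (x4 ∨ x1 ∨ ¬x2)
  F T T T  ✗ fails (¬x2 ∨ x1 ∨ ¬x3)
  T F F F  ✗ fails (x2 ∨ x3 ∨ ¬x1)
  T F F T  ✗ fails (x2 ∨ x3 ∨ ¬x1)
  T F T F  ✗ fails (x2 ∨ ¬x1 ∨ x4)
  T F T T  ✗ fails (¬x1 ∨ ¬x3)
  T T F F  ✓ satisfies all
  T T F T  ✓ satisfies all
  T T T F  ✗ fails (¬x3 ∨ x4 ∨ ¬x2)
  T T T T  ✗ fails (¬x1 ∨ ¬x3)
2 of the 16 rows are models.

2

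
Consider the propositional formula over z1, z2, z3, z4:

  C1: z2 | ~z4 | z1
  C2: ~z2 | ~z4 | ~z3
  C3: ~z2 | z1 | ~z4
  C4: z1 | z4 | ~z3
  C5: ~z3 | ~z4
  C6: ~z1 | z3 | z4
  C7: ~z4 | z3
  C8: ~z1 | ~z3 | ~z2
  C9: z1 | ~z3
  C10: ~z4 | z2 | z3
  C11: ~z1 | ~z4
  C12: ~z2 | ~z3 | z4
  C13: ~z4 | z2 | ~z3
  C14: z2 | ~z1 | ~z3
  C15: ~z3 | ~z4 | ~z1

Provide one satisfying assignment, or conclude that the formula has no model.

Branch on z3: set z3 = 0.
From the singleton clause (~z4), z4 = 0.
From the singleton clause (~z1), z1 = 0.
No clause remains; z2 is free.

z1: 0, z2: 1, z3: 0, z4: 0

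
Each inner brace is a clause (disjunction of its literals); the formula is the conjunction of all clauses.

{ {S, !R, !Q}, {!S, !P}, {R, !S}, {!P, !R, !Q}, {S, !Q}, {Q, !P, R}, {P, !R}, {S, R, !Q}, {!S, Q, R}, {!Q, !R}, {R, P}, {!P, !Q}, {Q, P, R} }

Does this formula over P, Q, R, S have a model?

Yes

Try S = false.
The clause (!Q) is unit, so Q = false.
Try P = true.
The clause (R) is unit, so R = true.
Every clause now holds.
A satisfying assignment: P=true, Q=false, R=true, S=false.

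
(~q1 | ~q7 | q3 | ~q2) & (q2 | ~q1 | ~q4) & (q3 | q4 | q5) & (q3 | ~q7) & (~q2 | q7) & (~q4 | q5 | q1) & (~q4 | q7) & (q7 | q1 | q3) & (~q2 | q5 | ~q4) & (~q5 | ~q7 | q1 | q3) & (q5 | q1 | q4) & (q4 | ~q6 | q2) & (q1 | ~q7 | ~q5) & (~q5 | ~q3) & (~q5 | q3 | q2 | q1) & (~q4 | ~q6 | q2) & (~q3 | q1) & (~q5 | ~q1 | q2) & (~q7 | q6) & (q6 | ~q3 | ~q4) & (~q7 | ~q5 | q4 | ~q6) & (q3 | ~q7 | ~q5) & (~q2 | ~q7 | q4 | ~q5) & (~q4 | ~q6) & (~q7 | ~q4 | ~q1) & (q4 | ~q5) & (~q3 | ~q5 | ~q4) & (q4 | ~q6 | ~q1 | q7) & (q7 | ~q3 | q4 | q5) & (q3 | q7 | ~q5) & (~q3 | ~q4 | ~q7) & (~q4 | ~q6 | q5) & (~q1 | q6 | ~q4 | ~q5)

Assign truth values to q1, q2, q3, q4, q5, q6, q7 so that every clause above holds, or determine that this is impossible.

q1=1; q2=1; q3=1; q4=0; q5=0; q6=1; q7=1

Case q3 = 1:
(~q5) alone gives q5 = 0.
(q1) alone gives q1 = 1.
Case q2 = 1:
(q7) alone gives q7 = 1.
(~q4) alone gives q4 = 0.
(q6) alone gives q6 = 1.
This assignment satisfies each clause.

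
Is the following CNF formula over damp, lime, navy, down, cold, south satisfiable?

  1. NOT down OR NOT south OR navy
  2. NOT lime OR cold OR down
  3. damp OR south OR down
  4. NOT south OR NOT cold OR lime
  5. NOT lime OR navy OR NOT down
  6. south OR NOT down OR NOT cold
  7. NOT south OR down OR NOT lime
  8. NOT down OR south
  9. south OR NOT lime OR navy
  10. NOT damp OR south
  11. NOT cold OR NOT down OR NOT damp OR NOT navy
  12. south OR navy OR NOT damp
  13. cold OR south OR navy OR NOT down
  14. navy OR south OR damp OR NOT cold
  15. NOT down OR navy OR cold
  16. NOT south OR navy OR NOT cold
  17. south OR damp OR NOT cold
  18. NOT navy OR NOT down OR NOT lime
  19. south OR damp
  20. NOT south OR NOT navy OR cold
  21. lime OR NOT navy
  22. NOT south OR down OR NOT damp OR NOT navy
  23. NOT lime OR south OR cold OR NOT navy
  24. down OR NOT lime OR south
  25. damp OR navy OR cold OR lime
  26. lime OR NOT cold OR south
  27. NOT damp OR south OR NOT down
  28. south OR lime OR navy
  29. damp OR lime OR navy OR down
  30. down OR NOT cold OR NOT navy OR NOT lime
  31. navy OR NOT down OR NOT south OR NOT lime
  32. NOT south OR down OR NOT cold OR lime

Case down = false:
Case lime = false:
Unit clause (NOT navy) forces navy = false.
Unit clause (south) forces south = true.
Unit clause (NOT cold) forces cold = false.
Unit clause (damp) forces damp = true.
Every clause now holds.
A satisfying assignment: damp: true, lime: false, navy: false, down: false, cold: false, south: true.

Yes, satisfiable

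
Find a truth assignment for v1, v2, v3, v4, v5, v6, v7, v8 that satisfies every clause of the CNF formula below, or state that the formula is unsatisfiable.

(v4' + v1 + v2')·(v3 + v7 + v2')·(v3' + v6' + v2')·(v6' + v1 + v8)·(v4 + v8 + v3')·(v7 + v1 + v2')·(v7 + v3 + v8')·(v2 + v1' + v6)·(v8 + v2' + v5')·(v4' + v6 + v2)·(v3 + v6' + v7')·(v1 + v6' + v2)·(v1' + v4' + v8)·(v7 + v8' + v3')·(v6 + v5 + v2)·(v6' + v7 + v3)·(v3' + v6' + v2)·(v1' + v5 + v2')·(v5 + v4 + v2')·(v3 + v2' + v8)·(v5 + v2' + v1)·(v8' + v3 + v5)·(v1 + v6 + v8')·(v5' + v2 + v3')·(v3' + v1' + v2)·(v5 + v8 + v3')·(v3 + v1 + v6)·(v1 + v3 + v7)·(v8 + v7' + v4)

Case v4 = 1:
Case v1 = 1:
(v8) alone gives v8 = 1.
Case v7 = 1:
Case v2 = 1:
(v5) alone gives v5 = 1.
Case v3 = 0:
(v6') alone gives v6 = 0.
This assignment satisfies each clause.

v1: 1,  v2: 1,  v3: 0,  v4: 1,  v5: 1,  v6: 0,  v7: 1,  v8: 1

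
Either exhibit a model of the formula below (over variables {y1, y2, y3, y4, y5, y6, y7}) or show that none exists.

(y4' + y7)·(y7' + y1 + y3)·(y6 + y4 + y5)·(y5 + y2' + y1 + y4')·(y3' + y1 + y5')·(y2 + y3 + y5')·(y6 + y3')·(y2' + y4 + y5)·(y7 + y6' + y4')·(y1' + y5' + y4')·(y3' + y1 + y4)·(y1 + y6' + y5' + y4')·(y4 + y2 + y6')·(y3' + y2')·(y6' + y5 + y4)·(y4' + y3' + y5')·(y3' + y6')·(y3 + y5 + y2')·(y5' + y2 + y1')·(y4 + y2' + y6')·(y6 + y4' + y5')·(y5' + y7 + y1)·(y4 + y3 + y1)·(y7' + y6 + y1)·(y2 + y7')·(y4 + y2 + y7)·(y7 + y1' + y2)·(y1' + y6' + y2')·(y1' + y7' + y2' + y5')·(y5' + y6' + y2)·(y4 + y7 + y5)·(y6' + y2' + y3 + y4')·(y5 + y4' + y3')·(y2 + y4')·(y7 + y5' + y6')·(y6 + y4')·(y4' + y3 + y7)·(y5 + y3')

y1 ↦ 1,  y2 ↦ 1,  y3 ↦ 0,  y4 ↦ 0,  y5 ↦ 1,  y6 ↦ 0,  y7 ↦ 0

Branch on y4: set y4 = 0.
Branch on y6: set y6 = 0.
(y5) alone gives y5 = 1.
(y3') alone gives y3 = 0.
(y2) alone gives y2 = 1.
(y1) alone gives y1 = 1.
(y7') alone gives y7 = 0.
All clauses are satisfied.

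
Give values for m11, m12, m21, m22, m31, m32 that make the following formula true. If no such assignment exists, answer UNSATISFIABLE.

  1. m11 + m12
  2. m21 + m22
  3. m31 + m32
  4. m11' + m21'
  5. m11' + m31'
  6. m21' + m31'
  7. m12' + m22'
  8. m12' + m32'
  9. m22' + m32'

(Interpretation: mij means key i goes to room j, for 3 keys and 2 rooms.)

Case m11 = 1:
Unit clause (m21') forces m21 = 0.
Unit clause (m22) forces m22 = 1.
Unit clause (m31') forces m31 = 0.
Unit clause (m32) forces m32 = 1.
That conflicts with the unit clause (m32').
Backtrack on m11: now try m11 = 0.
Unit clause (m12) forces m12 = 1.
Unit clause (m22') forces m22 = 0.
Unit clause (m21) forces m21 = 1.
Unit clause (m31') forces m31 = 0.
Unit clause (m32) forces m32 = 1.
That conflicts with the unit clause (m32').
Neither m11 = 1 nor m11 = 0 works.

UNSATISFIABLE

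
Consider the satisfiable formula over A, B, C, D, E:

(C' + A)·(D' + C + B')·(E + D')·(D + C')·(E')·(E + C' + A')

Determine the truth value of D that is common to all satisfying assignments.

Suppose D = 1.
The clause (E) is unit, so E = 1.
But (E') is also a unit clause — contradiction.
So every satisfying assignment has D = False.

False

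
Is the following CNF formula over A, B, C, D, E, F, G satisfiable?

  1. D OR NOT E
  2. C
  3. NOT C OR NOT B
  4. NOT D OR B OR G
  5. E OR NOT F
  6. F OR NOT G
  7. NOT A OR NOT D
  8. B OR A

Yes

From the singleton clause (C), C = true.
From the singleton clause (NOT B), B = false.
From the singleton clause (A), A = true.
From the singleton clause (NOT D), D = false.
From the singleton clause (NOT E), E = false.
From the singleton clause (NOT F), F = false.
From the singleton clause (NOT G), G = false.
All clauses are satisfied.
A satisfying assignment: A=true, B=false, C=true, D=false, E=false, F=false, G=false.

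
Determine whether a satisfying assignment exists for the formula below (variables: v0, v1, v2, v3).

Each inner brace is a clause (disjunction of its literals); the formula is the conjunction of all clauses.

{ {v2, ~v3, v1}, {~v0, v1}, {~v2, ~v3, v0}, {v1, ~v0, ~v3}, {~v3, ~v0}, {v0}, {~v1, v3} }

No, unsatisfiable

(v0) alone gives v0 = 1.
(v1) alone gives v1 = 1.
(~v3) alone gives v3 = 0.
But (v3) is also a unit clause — contradiction.
No assignment satisfies every clause.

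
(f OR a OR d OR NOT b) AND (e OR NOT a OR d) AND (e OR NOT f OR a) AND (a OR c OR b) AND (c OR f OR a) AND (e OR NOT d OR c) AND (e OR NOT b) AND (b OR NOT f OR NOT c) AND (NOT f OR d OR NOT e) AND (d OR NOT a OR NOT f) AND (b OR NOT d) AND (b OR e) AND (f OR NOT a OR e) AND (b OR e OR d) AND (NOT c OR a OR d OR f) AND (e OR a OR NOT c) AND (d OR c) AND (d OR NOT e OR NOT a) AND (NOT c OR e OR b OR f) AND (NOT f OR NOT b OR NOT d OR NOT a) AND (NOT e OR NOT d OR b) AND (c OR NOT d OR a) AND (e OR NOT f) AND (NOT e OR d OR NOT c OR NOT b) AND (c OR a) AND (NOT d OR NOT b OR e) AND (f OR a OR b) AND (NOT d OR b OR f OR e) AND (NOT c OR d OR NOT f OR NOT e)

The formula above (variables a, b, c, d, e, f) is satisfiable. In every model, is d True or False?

True

Suppose d = false.
Unit clause (c) forces c = true.
Suppose e = true.
Unit clause (NOT f) forces f = false.
Unit clause (a) forces a = true.
That conflicts with the unit clause (NOT a).
So e must be the other value — set e = false.
Unit clause (NOT a) forces a = false.
That conflicts with the unit clause (a).
Neither e = true nor e = false works.
So every satisfying assignment has d = True.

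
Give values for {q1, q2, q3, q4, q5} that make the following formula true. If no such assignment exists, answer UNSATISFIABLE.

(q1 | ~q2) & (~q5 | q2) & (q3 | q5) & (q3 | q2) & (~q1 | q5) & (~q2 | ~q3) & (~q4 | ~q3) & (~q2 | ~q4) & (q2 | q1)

Try q1 = 1.
(q5) alone gives q5 = 1.
(q2) alone gives q2 = 1.
(~q3) alone gives q3 = 0.
(~q4) alone gives q4 = 0.
All clauses are satisfied.

q1=1,  q2=1,  q3=0,  q4=0,  q5=1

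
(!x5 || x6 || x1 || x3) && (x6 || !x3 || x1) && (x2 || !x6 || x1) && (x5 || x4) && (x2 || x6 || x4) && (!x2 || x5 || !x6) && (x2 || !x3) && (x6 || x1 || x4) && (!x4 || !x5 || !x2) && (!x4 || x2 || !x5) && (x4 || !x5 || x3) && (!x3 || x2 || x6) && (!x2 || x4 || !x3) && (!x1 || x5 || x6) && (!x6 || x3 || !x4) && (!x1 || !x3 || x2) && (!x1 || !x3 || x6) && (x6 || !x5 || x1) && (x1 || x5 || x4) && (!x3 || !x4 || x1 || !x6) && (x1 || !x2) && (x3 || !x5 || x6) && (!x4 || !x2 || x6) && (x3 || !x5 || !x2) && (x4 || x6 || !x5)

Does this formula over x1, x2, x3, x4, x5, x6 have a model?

Try x5 = false.
Unit clause (x4) forces x4 = true.
Try x2 = false.
Unit clause (!x3) forces x3 = false.
Unit clause (!x6) forces x6 = false.
Unit clause (!x1) forces x1 = false.
Every clause now holds.
A satisfying assignment: x1 ↦ false, x2 ↦ false, x3 ↦ false, x4 ↦ true, x5 ↦ false, x6 ↦ false.

Satisfiable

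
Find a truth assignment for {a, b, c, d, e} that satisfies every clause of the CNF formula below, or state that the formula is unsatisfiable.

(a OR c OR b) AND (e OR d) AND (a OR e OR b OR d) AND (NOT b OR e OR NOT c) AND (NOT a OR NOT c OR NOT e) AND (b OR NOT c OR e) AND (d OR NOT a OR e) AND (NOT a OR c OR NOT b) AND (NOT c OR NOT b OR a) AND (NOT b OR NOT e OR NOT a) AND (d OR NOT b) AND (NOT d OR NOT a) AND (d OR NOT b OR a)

a: false; b: false; c: true; d: false; e: true

Case e = true:
Case a = false:
Case c = true:
Unit clause (NOT b) forces b = false.
No clause remains; d is free.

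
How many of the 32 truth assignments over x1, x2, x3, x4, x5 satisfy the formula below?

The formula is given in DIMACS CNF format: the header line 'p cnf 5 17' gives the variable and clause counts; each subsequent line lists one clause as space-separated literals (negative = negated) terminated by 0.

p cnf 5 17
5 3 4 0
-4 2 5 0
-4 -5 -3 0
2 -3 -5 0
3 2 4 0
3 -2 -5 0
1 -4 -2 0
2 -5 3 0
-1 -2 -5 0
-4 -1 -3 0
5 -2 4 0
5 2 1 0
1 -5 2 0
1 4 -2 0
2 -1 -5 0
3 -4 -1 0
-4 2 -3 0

There are 2^5 = 32 truth assignments over (x1, x2, x3, x4, x5).
Split on x5. With x5 = True, the clauses containing x5 are satisfied and ¬x5 drops from the rest; 0 of the 2^4 = 16 assignments to the other variables satisfy what remains.
With x5 = False, by the same count on the reduced clause set, 1 assignment works.
(One model: x1=T, x2=F, x3=T, x4=F, x5=F.)
Total: 0 + 1 = 1.

1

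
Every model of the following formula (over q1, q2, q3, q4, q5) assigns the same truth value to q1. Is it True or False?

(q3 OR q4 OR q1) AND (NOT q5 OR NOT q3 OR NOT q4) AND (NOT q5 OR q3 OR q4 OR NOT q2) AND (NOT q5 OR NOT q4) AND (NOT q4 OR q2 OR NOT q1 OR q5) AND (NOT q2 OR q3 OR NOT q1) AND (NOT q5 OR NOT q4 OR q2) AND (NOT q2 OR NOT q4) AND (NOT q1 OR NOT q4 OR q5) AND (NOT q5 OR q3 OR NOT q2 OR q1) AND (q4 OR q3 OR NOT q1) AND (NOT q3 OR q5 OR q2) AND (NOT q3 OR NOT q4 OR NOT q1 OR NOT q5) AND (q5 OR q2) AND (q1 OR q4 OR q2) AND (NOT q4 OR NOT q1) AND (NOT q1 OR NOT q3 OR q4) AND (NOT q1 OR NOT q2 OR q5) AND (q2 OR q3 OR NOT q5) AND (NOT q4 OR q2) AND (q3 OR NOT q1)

Suppose q1 = true.
(NOT q4) alone gives q4 = false.
(q3) alone gives q3 = true.
But (NOT q3) is also a unit clause — contradiction.
So every satisfying assignment has q1 = False.

False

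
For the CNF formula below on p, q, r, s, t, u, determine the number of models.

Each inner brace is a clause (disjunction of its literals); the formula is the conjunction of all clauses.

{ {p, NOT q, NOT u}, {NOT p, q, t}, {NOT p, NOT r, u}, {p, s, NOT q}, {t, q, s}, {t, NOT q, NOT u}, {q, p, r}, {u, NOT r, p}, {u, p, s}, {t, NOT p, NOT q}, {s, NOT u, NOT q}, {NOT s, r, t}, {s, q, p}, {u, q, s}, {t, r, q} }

12

There are 2^6 = 64 truth assignments over (p, q, r, s, t, u).
Split on s. With s = true, the clauses containing s are satisfied and NOT s drops from the rest; 9 of the 2^5 = 32 assignments to the other variables satisfy what remains.
With s = false, by the same count on the reduced clause set, 3 assignments work.
(One model: p=F, q=F, r=T, s=T, t=F, u=T.)
Total: 9 + 3 = 12.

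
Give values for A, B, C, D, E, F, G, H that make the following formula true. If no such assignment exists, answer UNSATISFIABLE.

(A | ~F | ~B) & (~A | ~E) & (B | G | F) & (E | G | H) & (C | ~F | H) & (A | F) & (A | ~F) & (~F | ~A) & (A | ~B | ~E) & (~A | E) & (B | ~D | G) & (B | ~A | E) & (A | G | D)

Try A = 0.
The clause (F) is unit, so F = 1.
But (~F) is also a unit clause — contradiction.
So A must be the other value — set A = 1.
The clause (~E) is unit, so E = 0.
But (E) is also a unit clause — contradiction.
Either choice for A ends in contradiction.

UNSATISFIABLE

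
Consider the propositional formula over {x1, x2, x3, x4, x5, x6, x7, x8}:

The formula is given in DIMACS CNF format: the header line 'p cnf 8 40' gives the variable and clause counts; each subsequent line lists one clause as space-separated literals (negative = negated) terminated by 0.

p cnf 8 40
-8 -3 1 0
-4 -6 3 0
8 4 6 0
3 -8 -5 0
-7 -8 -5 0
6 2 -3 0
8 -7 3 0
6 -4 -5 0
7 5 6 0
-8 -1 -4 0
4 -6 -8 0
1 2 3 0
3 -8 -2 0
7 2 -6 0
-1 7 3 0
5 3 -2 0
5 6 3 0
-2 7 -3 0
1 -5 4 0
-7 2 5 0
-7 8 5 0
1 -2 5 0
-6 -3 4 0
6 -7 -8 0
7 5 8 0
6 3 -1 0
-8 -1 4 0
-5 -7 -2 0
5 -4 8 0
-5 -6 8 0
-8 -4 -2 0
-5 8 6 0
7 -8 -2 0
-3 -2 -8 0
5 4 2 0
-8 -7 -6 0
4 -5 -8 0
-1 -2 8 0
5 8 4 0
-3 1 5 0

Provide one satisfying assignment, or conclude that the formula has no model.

Try x8 = False.
Try x4 = True.
The clause (x5) is unit, so x5 = True.
The clause (x6) is unit, so x6 = True.
But (¬x6) is also a unit clause — contradiction.
So x4 must be the other value — set x4 = False.
The clause (x6) is unit, so x6 = True.
The clause (¬x3) is unit, so x3 = False.
The clause (¬x7) is unit, so x7 = False.
The clause (x2) is unit, so x2 = True.
The clause (¬x1) is unit, so x1 = False.
The clause (x5) is unit, so x5 = True.
But (¬x5) is also a unit clause — contradiction.
Both values of x4 lead to a conflict.
So x8 must be the other value — set x8 = True.
Try x3 = False.
The clause (¬x5) is unit, so x5 = False.
The clause (¬x2) is unit, so x2 = False.
The clause (x1) is unit, so x1 = True.
The clause (¬x4) is unit, so x4 = False.
But (x4) is also a unit clause — contradiction.
So x3 must be the other value — set x3 = True.
The clause (x1) is unit, so x1 = True.
The clause (¬x4) is unit, so x4 = False.
But (x4) is also a unit clause — contradiction.
Both values of x3 lead to a conflict.
Both values of x8 lead to a conflict.

UNSATISFIABLE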